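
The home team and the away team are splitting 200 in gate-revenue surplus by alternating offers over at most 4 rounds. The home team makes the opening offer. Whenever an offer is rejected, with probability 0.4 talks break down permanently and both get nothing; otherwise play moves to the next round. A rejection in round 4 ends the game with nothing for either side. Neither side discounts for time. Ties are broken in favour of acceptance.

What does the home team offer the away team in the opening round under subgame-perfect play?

Round 4 (the away team proposes): the home team will accept anything ≥ 0, so the away team offers 0 and keeps 200.
Round 3 (the home team proposes): rejecting gives the away team an expected 0.6 × 200 = 120. The home team offers 120 and keeps 200 − 120 = 80.
Round 2 (the away team proposes): rejecting gives the home team an expected 0.6 × 80 = 48, so the away team offers 48, keeping 152.
Round 1 (the home team proposes): rejecting gives the away team an expected 0.6 × 152 = 91.2. The home team offers 91.2 and keeps 200 − 91.2 = 108.8.

91.2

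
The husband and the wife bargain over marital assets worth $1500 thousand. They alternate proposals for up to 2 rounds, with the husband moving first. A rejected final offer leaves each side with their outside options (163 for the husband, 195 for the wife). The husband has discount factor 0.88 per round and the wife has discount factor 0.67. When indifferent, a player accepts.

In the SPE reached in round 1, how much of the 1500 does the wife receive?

By backward induction:
Round 2 (the wife proposes): the husband gets 163 if talks fail, so the wife offers 163 and keeps 1337.
Round 1 (the husband proposes): the wife can get 1337 next round, worth 0.67 × 1337 = 895.79 now, so the husband offers 895.79, keeping 604.21.

895.79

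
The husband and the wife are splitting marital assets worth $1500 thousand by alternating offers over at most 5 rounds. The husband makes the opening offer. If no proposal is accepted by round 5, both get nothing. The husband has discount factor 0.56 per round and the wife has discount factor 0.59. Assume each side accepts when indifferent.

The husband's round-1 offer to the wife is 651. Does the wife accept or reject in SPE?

Round 5 (the husband proposes): the wife will accept anything ≥ 0, so the husband offers 0 and keeps 1500.
Round 4 (the wife proposes): the husband can get 1500 next round, worth 0.56 × 1500 = 840 now; the wife offers that and keeps 660.
Round 3 (the husband proposes): the wife can get 660 next round, worth 0.59 × 660 = 389.4 now. The husband offers 389.4 and keeps 1500 − 389.4 = 1110.6.
Round 2 (the wife proposes): the husband can get 1110.6 next round, worth 0.56 × 1110.6 = 621.936 now, so the wife offers 621.936, keeping 878.064.
So by rejecting in round 1, the wife gets 878.064 next round, worth 0.59 × 878.064 = 518.05776 now.
Offer 651 ≥ 518.05776, so the wife accepts.

Accept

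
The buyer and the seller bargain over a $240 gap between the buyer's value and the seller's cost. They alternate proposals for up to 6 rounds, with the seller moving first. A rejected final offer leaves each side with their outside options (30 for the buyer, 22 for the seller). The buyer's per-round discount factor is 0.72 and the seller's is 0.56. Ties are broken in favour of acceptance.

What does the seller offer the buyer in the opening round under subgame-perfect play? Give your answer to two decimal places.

Solve by backward induction from round 6.
Round 6 (the buyer proposes): the seller gets 22 if talks fail, so the buyer offers 22 and keeps 218.
Round 5 (the seller proposes): the buyer can get 218 next round, worth 0.72 × 218 = 156.96 now, so the seller offers 156.96, keeping 83.04.
Round 4 (the buyer proposes): the seller can get 83.04 next round, worth 0.56 × 83.04 = 46.5024 now, so the buyer offers 46.5024, keeping 193.4976.
Round 3 (the seller proposes): the buyer can get 193.4976 next round, worth 0.72 × 193.4976 = 139.318272 now; the seller offers that and keeps 100.681728.
Round 2 (the buyer proposes): the seller can get 100.681728 next round, worth 0.56 × 100.681728 = 56.38176768 now. The buyer offers 56.38176768 and keeps 240 − 56.38176768 = 183.61823232.
Round 1 (the seller proposes): the buyer can get 183.61823232 next round, worth 0.72 × 183.61823232 = 132.2051272704 now. The seller offers 132.2051272704 and keeps 240 − 132.2051272704 = 107.7948727296.

132.21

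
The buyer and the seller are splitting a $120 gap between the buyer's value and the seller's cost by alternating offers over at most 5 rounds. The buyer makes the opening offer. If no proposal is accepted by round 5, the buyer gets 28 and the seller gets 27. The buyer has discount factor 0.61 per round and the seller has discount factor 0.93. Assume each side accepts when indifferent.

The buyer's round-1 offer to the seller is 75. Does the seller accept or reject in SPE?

Reject

Round 5 (the buyer proposes): the seller gets 27 if talks fail, so the buyer offers 27 and keeps 93.
Round 4 (the seller proposes): the buyer can get 93 next round, worth 0.61 × 93 = 56.73 now; the seller offers that and keeps 63.27.
Round 3 (the buyer proposes): the seller can get 63.27 next round, worth 0.93 × 63.27 = 58.8411 now, so the buyer offers 58.8411, keeping 61.1589.
Round 2 (the seller proposes): the buyer can get 61.1589 next round, worth 0.61 × 61.1589 = 37.306929 now. The seller offers 37.306929 and keeps 120 − 37.306929 = 82.693071.
So by rejecting in round 1, the seller gets 82.693071 next round, worth 0.93 × 82.693071 = 76.90455603 now.
Offer 75 < 76.90455603, so the seller rejects.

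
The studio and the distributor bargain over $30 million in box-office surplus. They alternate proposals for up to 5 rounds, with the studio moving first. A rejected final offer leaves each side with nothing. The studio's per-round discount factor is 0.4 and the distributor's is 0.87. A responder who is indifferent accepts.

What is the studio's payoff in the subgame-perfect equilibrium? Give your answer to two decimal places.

8.89

By backward induction:
Round 5 (the studio proposes): rejection yields 0 for the distributor; the studio offers 0 and keeps 30.
Round 4 (the distributor proposes): the studio can get 30 next round, worth 0.4 × 30 = 12 now. The distributor offers 12 and keeps 30 − 12 = 18.
Round 3 (the studio proposes): the distributor can get 18 next round, worth 0.87 × 18 = 15.66 now; the studio offers that and keeps 14.34.
Round 2 (the distributor proposes): the studio can get 14.34 next round, worth 0.4 × 14.34 = 5.736 now, so the distributor offers 5.736, keeping 24.264.
Round 1 (the studio proposes): the distributor can get 24.264 next round, worth 0.87 × 24.264 = 21.10968 now. The studio offers 21.10968 and keeps 30 − 21.10968 = 8.89032.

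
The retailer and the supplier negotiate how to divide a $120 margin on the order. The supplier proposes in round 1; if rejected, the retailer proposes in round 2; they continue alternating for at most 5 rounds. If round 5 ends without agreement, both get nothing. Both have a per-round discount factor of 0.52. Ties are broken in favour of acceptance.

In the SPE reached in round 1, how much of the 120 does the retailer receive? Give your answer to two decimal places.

Work backward from the last round.
Round 5 (the supplier proposes): rejection yields 0 for the retailer; the supplier offers 0 and keeps 120.
Round 4 (the retailer proposes): the supplier can get 120 next round, worth 0.52 × 120 = 62.4 now, so the retailer offers 62.4, keeping 57.6.
Round 3 (the supplier proposes): the retailer can get 57.6 next round, worth 0.52 × 57.6 = 29.952 now; the supplier offers that and keeps 90.048.
Round 2 (the retailer proposes): the supplier can get 90.048 next round, worth 0.52 × 90.048 = 46.82496 now; the retailer offers that and keeps 73.17504.
Round 1 (the supplier proposes): the retailer can get 73.17504 next round, worth 0.52 × 73.17504 = 38.0510208 now. The supplier offers 38.0510208 and keeps 120 − 38.0510208 = 81.9489792.

38.05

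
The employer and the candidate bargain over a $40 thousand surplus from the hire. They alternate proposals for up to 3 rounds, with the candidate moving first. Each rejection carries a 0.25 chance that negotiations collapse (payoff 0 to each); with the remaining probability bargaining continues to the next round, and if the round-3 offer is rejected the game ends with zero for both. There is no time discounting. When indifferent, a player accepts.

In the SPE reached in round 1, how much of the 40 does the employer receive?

Round 3 (the candidate proposes): the employer will accept anything ≥ 0, so the candidate offers 0 and keeps 40.
Round 2 (the employer proposes): rejecting gives the candidate an expected 0.75 × 40 = 30; the employer offers that and keeps 10.
Round 1 (the candidate proposes): rejecting gives the employer an expected 0.75 × 10 = 7.5. The candidate offers 7.5 and keeps 40 − 7.5 = 32.5.

7.5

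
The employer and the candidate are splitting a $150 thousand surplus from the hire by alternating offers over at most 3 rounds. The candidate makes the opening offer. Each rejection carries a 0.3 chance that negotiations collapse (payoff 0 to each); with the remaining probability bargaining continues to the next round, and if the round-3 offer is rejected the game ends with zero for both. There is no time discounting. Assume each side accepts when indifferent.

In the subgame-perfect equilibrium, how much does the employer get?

Round 3 (the candidate proposes): the employer will accept anything ≥ 0, so the candidate offers 0 and keeps 150.
Round 2 (the employer proposes): rejecting gives the candidate an expected 0.7 × 150 = 105. The employer offers 105 and keeps 150 − 105 = 45.
Round 1 (the candidate proposes): rejecting gives the employer an expected 0.7 × 45 = 31.5, so the candidate offers 31.5, keeping 118.5.

31.5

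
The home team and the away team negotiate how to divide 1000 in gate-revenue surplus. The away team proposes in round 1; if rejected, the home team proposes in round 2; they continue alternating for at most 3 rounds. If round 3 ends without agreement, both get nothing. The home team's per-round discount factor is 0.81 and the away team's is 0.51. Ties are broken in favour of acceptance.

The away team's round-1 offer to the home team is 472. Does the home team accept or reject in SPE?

Work out the home team's continuation value if the offer is rejected.
Round 3 (the away team proposes): rejection yields 0 for the home team; the away team offers 0 and keeps 1000.
Round 2 (the home team proposes): the away team can get 1000 next round, worth 0.51 × 1000 = 510 now. The home team offers 510 and keeps 1000 − 510 = 490.
So by rejecting in round 1, the home team gets 490 next round, worth 0.81 × 490 = 396.9 now.
Offer 472 ≥ 396.9, so the home team accepts.

Accept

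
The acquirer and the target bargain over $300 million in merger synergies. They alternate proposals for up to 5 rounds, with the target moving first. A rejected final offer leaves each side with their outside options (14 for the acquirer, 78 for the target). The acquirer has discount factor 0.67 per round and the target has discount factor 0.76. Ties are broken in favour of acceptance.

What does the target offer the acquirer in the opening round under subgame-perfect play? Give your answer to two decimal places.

Work backward from the last round.
Round 5 (the target proposes): the acquirer gets 14 if talks fail, so the target offers 14 and keeps 286.
Round 4 (the acquirer proposes): the target can get 286 next round, worth 0.76 × 286 = 217.36 now, so the acquirer offers 217.36, keeping 82.64.
Round 3 (the target proposes): the acquirer can get 82.64 next round, worth 0.67 × 82.64 = 55.3688 now. The target offers 55.3688 and keeps 300 − 55.3688 = 244.6312.
Round 2 (the acquirer proposes): the target can get 244.6312 next round, worth 0.76 × 244.6312 = 185.919712 now, so the acquirer offers 185.919712, keeping 114.080288.
Round 1 (the target proposes): the acquirer can get 114.080288 next round, worth 0.67 × 114.080288 = 76.43379296 now. The target offers 76.43379296 and keeps 300 − 76.43379296 = 223.56620704.

76.43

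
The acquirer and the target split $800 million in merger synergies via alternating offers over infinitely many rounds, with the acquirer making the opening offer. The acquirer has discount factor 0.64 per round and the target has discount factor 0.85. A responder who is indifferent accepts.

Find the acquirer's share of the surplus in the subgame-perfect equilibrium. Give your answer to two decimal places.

When the acquirer proposes, the target accepts any offer worth at least 0.85 times what the target would get by proposing next round; and vice versa.
This gives x = 800 − 0.85y and y = 800 − 0.64x, where x and y are each side's share when it proposes.
Hence (1 − 0.85·0.64)x = 800(1 − 0.85), i.e. 0.456·x = 120.
x ≈ 263.1579; the target's share is 800 − x ≈ 536.8421.

263.16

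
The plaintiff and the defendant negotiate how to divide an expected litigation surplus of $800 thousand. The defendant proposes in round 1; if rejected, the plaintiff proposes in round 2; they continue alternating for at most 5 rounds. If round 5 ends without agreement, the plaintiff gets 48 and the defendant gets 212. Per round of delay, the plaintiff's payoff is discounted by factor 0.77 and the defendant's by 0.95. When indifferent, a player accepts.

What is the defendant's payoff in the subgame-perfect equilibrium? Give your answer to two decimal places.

720.99

Solve by backward induction from round 5.
Round 5 (the defendant proposes): the plaintiff gets 48 if talks fail, so the defendant offers 48 and keeps 752.
Round 4 (the plaintiff proposes): the defendant can get 752 next round, worth 0.95 × 752 = 714.4 now; the plaintiff offers that and keeps 85.6.
Round 3 (the defendant proposes): the plaintiff can get 85.6 next round, worth 0.77 × 85.6 = 65.912 now. The defendant offers 65.912 and keeps 800 − 65.912 = 734.088.
Round 2 (the plaintiff proposes): the defendant can get 734.088 next round, worth 0.95 × 734.088 = 697.3836 now; the plaintiff offers that and keeps 102.6164.
Round 1 (the defendant proposes): the plaintiff can get 102.6164 next round, worth 0.77 × 102.6164 = 79.014628 now; the defendant offers that and keeps 720.985372.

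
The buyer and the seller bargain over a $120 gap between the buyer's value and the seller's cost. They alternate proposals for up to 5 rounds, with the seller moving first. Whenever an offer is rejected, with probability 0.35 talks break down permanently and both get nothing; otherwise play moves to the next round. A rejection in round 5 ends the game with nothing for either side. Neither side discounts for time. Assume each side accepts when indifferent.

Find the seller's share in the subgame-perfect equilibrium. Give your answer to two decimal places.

Round 5 (the seller proposes): the buyer will accept anything ≥ 0, so the seller offers 0 and keeps 120.
Round 4 (the buyer proposes): rejecting gives the seller an expected 0.65 × 120 = 78, so the buyer offers 78, keeping 42.
Round 3 (the seller proposes): rejecting gives the buyer an expected 0.65 × 42 = 27.3; the seller offers that and keeps 92.7.
Round 2 (the buyer proposes): rejecting gives the seller an expected 0.65 × 92.7 = 60.255. The buyer offers 60.255 and keeps 120 − 60.255 = 59.745.
Round 1 (the seller proposes): rejecting gives the buyer an expected 0.65 × 59.745 = 38.83425; the seller offers that and keeps 81.16575.

81.17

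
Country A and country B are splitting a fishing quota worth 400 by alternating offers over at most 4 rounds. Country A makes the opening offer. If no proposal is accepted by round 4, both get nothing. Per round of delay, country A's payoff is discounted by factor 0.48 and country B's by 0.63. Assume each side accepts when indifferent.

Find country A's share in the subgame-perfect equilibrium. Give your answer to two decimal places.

Round 4 (country B proposes): country A will accept anything ≥ 0, so country B offers 0 and keeps 400.
Round 3 (country A proposes): country B can get 400 next round, worth 0.63 × 400 = 252 now, so country A offers 252, keeping 148.
Round 2 (country B proposes): country A can get 148 next round, worth 0.48 × 148 = 71.04 now; country B offers that and keeps 328.96.
Round 1 (country A proposes): country B can get 328.96 next round, worth 0.63 × 328.96 = 207.2448 now, so country A offers 207.2448, keeping 192.7552.

192.76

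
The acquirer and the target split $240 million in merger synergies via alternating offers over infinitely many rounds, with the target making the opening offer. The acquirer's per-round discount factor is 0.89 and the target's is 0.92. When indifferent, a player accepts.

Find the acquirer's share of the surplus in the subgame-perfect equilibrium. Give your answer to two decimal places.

94.30

In a stationary SPE each proposer offers the other exactly their discounted continuation value.
If the target keeps x when proposing and the acquirer keeps y when proposing, then x = 240 − 0.89y and y = 240 − 0.92x.
Solving: x = 240(1 − 0.89) / (1 − 0.92·0.89) = 26.4 / 0.1812 ≈ 145.6954.
The acquirer gets 240 − 145.6954 ≈ 94.3046.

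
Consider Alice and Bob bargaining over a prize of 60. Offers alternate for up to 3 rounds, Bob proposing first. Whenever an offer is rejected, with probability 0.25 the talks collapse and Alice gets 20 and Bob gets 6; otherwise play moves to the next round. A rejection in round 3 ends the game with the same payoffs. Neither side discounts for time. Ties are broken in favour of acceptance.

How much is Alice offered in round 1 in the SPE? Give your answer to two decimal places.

26.38

By backward induction:
Round 3 (Bob proposes): Alice gets 20 if talks fail, so Bob offers 20 and keeps 40.
Round 2 (Alice proposes): rejecting gives Bob an expected 0.75 × 40 + 0.25 × 6 = 31.5; Alice offers that and keeps 28.5.
Round 1 (Bob proposes): rejecting gives Alice an expected 0.75 × 28.5 + 0.25 × 20 = 26.375. Bob offers 26.375 and keeps 60 − 26.375 = 33.625.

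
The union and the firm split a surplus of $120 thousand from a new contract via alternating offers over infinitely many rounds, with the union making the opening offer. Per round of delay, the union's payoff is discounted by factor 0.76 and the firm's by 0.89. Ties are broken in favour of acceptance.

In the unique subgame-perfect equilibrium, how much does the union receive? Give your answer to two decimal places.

When the union proposes, the firm accepts any offer worth at least 0.89 times what the firm would get by proposing next round; and vice versa.
This gives x = 120 − 0.89y and y = 120 − 0.76x, where x and y are each side's share when it proposes.
Hence (1 − 0.89·0.76)x = 120(1 − 0.89), i.e. 0.3236·x = 13.2.
x ≈ 40.7911; the firm's share is 120 − x ≈ 79.2089.

40.79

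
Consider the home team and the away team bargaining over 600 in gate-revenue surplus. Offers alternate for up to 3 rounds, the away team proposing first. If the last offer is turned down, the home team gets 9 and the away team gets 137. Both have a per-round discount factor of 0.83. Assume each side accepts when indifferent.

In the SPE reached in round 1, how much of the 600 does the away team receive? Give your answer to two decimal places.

509.14

Round 3 (the away team proposes): the home team gets 9 if talks fail, so the away team offers 9 and keeps 591.
Round 2 (the home team proposes): the away team can get 591 next round, worth 0.83 × 591 = 490.53 now, so the home team offers 490.53, keeping 109.47.
Round 1 (the away team proposes): the home team can get 109.47 next round, worth 0.83 × 109.47 = 90.8601 now. The away team offers 90.8601 and keeps 600 − 90.8601 = 509.1399.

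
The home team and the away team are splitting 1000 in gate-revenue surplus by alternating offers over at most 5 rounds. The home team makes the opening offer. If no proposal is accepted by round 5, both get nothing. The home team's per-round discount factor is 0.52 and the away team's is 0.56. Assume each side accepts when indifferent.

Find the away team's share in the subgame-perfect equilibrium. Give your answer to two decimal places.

347.07

Solve by backward induction from round 5.
Round 5 (the home team proposes): rejection yields 0 for the away team; the home team offers 0 and keeps 1000.
Round 4 (the away team proposes): the home team can get 1000 next round, worth 0.52 × 1000 = 520 now; the away team offers that and keeps 480.
Round 3 (the home team proposes): the away team can get 480 next round, worth 0.56 × 480 = 268.8 now, so the home team offers 268.8, keeping 731.2.
Round 2 (the away team proposes): the home team can get 731.2 next round, worth 0.52 × 731.2 = 380.224 now; the away team offers that and keeps 619.776.
Round 1 (the home team proposes): the away team can get 619.776 next round, worth 0.56 × 619.776 = 347.07456 now; the home team offers that and keeps 652.92544.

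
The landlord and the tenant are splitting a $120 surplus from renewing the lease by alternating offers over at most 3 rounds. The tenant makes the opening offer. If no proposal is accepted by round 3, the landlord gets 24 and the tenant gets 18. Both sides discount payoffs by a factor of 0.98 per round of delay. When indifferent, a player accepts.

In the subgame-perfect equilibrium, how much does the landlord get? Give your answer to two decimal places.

25.40

Round 3 (the tenant proposes): the landlord gets 24 if talks fail, so the tenant offers 24 and keeps 96.
Round 2 (the landlord proposes): the tenant can get 96 next round, worth 0.98 × 96 = 94.08 now. The landlord offers 94.08 and keeps 120 − 94.08 = 25.92.
Round 1 (the tenant proposes): the landlord can get 25.92 next round, worth 0.98 × 25.92 = 25.4016 now, so the tenant offers 25.4016, keeping 94.5984.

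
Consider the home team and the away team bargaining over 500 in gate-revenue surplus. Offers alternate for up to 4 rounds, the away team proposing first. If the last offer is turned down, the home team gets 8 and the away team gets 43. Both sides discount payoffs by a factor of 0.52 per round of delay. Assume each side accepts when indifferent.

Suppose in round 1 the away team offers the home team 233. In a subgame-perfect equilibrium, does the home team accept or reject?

Work out the home team's continuation value if the offer is rejected.
Round 4 (the home team proposes): the away team gets 43 if talks fail, so the home team offers 43 and keeps 457.
Round 3 (the away team proposes): the home team can get 457 next round, worth 0.52 × 457 = 237.64 now, so the away team offers 237.64, keeping 262.36.
Round 2 (the home team proposes): the away team can get 262.36 next round, worth 0.52 × 262.36 = 136.4272 now. The home team offers 136.4272 and keeps 500 − 136.4272 = 363.5728.
So by rejecting in round 1, the home team gets 363.5728 next round, worth 0.52 × 363.5728 = 189.057856 now.
Offer 233 ≥ 189.057856, so the home team accepts.

Accept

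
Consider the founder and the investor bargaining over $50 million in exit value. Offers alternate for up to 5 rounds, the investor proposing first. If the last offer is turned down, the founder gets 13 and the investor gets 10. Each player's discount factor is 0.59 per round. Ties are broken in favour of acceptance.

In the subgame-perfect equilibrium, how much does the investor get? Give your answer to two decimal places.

32.12

Round 5 (the investor proposes): the founder gets 13 if talks fail, so the investor offers 13 and keeps 37.
Round 4 (the founder proposes): the investor can get 37 next round, worth 0.59 × 37 = 21.83 now. The founder offers 21.83 and keeps 50 − 21.83 = 28.17.
Round 3 (the investor proposes): the founder can get 28.17 next round, worth 0.59 × 28.17 = 16.6203 now, so the investor offers 16.6203, keeping 33.3797.
Round 2 (the founder proposes): the investor can get 33.3797 next round, worth 0.59 × 33.3797 = 19.694023 now; the founder offers that and keeps 30.305977.
Round 1 (the investor proposes): the founder can get 30.305977 next round, worth 0.59 × 30.305977 = 17.88052643 now; the investor offers that and keeps 32.11947357.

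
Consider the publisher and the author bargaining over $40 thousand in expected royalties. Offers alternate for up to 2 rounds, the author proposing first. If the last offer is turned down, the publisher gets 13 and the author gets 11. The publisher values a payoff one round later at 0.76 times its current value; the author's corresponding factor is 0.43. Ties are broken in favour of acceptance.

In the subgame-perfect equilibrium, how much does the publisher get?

Round 2 (the publisher proposes): the author gets 11 if talks fail, so the publisher offers 11 and keeps 29.
Round 1 (the author proposes): the publisher can get 29 next round, worth 0.76 × 29 = 22.04 now. The author offers 22.04 and keeps 40 − 22.04 = 17.96.

22.04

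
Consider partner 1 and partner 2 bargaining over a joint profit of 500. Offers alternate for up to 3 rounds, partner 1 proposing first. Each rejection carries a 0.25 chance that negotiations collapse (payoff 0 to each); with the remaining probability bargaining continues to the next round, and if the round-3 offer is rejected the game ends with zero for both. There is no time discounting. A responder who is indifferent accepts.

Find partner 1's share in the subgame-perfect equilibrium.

406.25

By backward induction:
Round 3 (partner 1 proposes): partner 2 will accept anything ≥ 0, so partner 1 offers 0 and keeps 500.
Round 2 (partner 2 proposes): rejecting gives partner 1 an expected 0.75 × 500 = 375; partner 2 offers that and keeps 125.
Round 1 (partner 1 proposes): rejecting gives partner 2 an expected 0.75 × 125 = 93.75; partner 1 offers that and keeps 406.25.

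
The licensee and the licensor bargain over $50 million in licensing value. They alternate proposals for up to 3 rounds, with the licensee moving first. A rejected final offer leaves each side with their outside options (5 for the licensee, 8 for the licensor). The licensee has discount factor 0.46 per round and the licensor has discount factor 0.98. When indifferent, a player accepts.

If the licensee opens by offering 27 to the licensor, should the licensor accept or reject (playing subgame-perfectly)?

Work out the licensor's continuation value if the offer is rejected.
Round 3 (the licensee proposes): the licensor gets 8 if talks fail, so the licensee offers 8 and keeps 42.
Round 2 (the licensor proposes): the licensee can get 42 next round, worth 0.46 × 42 = 19.32 now, so the licensor offers 19.32, keeping 30.68.
So by rejecting in round 1, the licensor gets 30.68 next round, worth 0.98 × 30.68 = 30.0664 now.
Offer 27 < 30.0664, so the licensor rejects.

Reject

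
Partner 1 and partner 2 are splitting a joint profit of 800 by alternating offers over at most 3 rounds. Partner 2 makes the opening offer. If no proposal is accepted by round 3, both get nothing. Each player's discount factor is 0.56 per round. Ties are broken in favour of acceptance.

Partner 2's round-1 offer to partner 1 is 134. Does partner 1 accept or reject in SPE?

Reject

Round 3 (partner 2 proposes): partner 1 will accept anything ≥ 0, so partner 2 offers 0 and keeps 800.
Round 2 (partner 1 proposes): partner 2 can get 800 next round, worth 0.56 × 800 = 448 now; partner 1 offers that and keeps 352.
So by rejecting in round 1, partner 1 gets 352 next round, worth 0.56 × 352 = 197.12 now.
Offer 134 < 197.12, so partner 1 rejects.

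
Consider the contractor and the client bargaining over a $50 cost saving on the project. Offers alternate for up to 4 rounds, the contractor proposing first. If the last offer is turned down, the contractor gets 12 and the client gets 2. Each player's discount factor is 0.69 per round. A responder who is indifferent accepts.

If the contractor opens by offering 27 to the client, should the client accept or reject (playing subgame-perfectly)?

Accept

Round 4 (the client proposes): the contractor gets 12 if talks fail, so the client offers 12 and keeps 38.
Round 3 (the contractor proposes): the client can get 38 next round, worth 0.69 × 38 = 26.22 now; the contractor offers that and keeps 23.78.
Round 2 (the client proposes): the contractor can get 23.78 next round, worth 0.69 × 23.78 = 16.4082 now. The client offers 16.4082 and keeps 50 − 16.4082 = 33.5918.
So by rejecting in round 1, the client gets 33.5918 next round, worth 0.69 × 33.5918 = 23.178342 now.
Offer 27 ≥ 23.178342, so the client accepts.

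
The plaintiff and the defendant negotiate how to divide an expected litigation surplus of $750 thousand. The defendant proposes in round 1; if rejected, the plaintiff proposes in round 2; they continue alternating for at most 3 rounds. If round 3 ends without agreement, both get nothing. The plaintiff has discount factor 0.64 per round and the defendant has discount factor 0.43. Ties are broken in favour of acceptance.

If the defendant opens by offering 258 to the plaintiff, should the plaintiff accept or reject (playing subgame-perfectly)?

Round 3 (the defendant proposes): the plaintiff will accept anything ≥ 0, so the defendant offers 0 and keeps 750.
Round 2 (the plaintiff proposes): the defendant can get 750 next round, worth 0.43 × 750 = 322.5 now; the plaintiff offers that and keeps 427.5.
So by rejecting in round 1, the plaintiff gets 427.5 next round, worth 0.64 × 427.5 = 273.6 now.
Offer 258 < 273.6, so the plaintiff rejects.

Reject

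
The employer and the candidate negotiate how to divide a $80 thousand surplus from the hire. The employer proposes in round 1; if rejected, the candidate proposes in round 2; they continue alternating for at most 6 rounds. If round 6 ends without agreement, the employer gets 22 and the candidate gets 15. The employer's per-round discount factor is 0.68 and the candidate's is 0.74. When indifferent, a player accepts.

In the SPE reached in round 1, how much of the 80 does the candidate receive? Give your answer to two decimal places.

Solve by backward induction from round 6.
Round 6 (the candidate proposes): the employer gets 22 if talks fail, so the candidate offers 22 and keeps 58.
Round 5 (the employer proposes): the candidate can get 58 next round, worth 0.74 × 58 = 42.92 now; the employer offers that and keeps 37.08.
Round 4 (the candidate proposes): the employer can get 37.08 next round, worth 0.68 × 37.08 = 25.2144 now, so the candidate offers 25.2144, keeping 54.7856.
Round 3 (the employer proposes): the candidate can get 54.7856 next round, worth 0.74 × 54.7856 = 40.541344 now. The employer offers 40.541344 and keeps 80 − 40.541344 = 39.458656.
Round 2 (the candidate proposes): the employer can get 39.458656 next round, worth 0.68 × 39.458656 = 26.83188608 now. The candidate offers 26.83188608 and keeps 80 − 26.83188608 = 53.16811392.
Round 1 (the employer proposes): the candidate can get 53.16811392 next round, worth 0.74 × 53.16811392 = 39.3444043008 now, so the employer offers 39.3444043008, keeping 40.6555956992.

39.34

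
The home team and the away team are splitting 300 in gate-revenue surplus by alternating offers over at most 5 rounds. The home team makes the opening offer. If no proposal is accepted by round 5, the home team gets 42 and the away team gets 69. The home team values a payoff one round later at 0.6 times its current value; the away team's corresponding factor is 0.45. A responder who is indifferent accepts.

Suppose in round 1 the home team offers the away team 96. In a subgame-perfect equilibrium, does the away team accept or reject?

Accept

Work out the away team's continuation value if the offer is rejected.
Round 5 (the home team proposes): the away team gets 69 if talks fail, so the home team offers 69 and keeps 231.
Round 4 (the away team proposes): the home team can get 231 next round, worth 0.6 × 231 = 138.6 now. The away team offers 138.6 and keeps 300 − 138.6 = 161.4.
Round 3 (the home team proposes): the away team can get 161.4 next round, worth 0.45 × 161.4 = 72.63 now. The home team offers 72.63 and keeps 300 − 72.63 = 227.37.
Round 2 (the away team proposes): the home team can get 227.37 next round, worth 0.6 × 227.37 = 136.422 now. The away team offers 136.422 and keeps 300 − 136.422 = 163.578.
So by rejecting in round 1, the away team gets 163.578 next round, worth 0.45 × 163.578 = 73.6101 now.
Offer 96 ≥ 73.6101, so the away team accepts.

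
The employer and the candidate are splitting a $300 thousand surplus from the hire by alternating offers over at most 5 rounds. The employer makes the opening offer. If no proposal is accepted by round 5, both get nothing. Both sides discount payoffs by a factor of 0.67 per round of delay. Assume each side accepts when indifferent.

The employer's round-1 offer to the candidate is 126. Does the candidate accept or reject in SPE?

Accept

Round 5 (the employer proposes): the candidate will accept anything ≥ 0, so the employer offers 0 and keeps 300.
Round 4 (the candidate proposes): the employer can get 300 next round, worth 0.67 × 300 = 201 now, so the candidate offers 201, keeping 99.
Round 3 (the employer proposes): the candidate can get 99 next round, worth 0.67 × 99 = 66.33 now; the employer offers that and keeps 233.67.
Round 2 (the candidate proposes): the employer can get 233.67 next round, worth 0.67 × 233.67 = 156.5589 now, so the candidate offers 156.5589, keeping 143.4411.
So by rejecting in round 1, the candidate gets 143.4411 next round, worth 0.67 × 143.4411 = 96.105537 now.
Offer 126 ≥ 96.105537, so the candidate accepts.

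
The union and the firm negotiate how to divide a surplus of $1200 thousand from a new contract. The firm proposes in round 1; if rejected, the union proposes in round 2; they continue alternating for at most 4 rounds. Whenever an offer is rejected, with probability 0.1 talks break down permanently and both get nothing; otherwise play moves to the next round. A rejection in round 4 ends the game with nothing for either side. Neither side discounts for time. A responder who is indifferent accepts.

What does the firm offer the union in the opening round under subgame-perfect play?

Round 4 (the union proposes): rejection yields 0 for the firm; the union offers 0 and keeps 1200.
Round 3 (the firm proposes): rejecting gives the union an expected 0.9 × 1200 = 1080. The firm offers 1080 and keeps 1200 − 1080 = 120.
Round 2 (the union proposes): rejecting gives the firm an expected 0.9 × 120 = 108. The union offers 108 and keeps 1200 − 108 = 1092.
Round 1 (the firm proposes): rejecting gives the union an expected 0.9 × 1092 = 982.8. The firm offers 982.8 and keeps 1200 − 982.8 = 217.2.

982.8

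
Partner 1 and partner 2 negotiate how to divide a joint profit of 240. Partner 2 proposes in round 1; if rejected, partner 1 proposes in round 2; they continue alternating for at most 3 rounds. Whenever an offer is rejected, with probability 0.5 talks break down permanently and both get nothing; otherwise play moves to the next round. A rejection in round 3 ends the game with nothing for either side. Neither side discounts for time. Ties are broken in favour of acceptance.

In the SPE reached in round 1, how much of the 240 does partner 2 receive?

180

Round 3 (partner 2 proposes): partner 1 will accept anything ≥ 0, so partner 2 offers 0 and keeps 240.
Round 2 (partner 1 proposes): rejecting gives partner 2 an expected 0.5 × 240 = 120. Partner 1 offers 120 and keeps 240 − 120 = 120.
Round 1 (partner 2 proposes): rejecting gives partner 1 an expected 0.5 × 120 = 60. Partner 2 offers 60 and keeps 240 − 60 = 180.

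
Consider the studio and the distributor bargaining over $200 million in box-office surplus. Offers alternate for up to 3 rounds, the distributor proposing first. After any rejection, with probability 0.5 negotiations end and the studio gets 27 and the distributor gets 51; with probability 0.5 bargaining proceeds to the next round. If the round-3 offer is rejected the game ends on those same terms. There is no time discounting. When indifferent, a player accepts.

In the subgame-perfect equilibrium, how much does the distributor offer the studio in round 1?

Round 3 (the distributor proposes): the studio gets 27 if talks fail, so the distributor offers 27 and keeps 173.
Round 2 (the studio proposes): rejecting gives the distributor an expected 0.5 × 173 + 0.5 × 51 = 112; the studio offers that and keeps 88.
Round 1 (the distributor proposes): rejecting gives the studio an expected 0.5 × 88 + 0.5 × 27 = 57.5; the distributor offers that and keeps 142.5.

57.5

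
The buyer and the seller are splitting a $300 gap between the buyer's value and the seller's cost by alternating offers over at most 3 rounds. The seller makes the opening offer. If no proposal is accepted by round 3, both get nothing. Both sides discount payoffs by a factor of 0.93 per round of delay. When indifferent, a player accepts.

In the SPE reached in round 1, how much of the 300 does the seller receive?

280.47

Round 3 (the seller proposes): the buyer will accept anything ≥ 0, so the seller offers 0 and keeps 300.
Round 2 (the buyer proposes): the seller can get 300 next round, worth 0.93 × 300 = 279 now. The buyer offers 279 and keeps 300 − 279 = 21.
Round 1 (the seller proposes): the buyer can get 21 next round, worth 0.93 × 21 = 19.53 now. The seller offers 19.53 and keeps 300 − 19.53 = 280.47.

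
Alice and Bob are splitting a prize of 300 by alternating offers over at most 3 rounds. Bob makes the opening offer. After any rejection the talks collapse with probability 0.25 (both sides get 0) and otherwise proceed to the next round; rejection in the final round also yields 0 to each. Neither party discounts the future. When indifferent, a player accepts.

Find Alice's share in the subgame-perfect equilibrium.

Round 3 (Bob proposes): Alice will accept anything ≥ 0, so Bob offers 0 and keeps 300.
Round 2 (Alice proposes): rejecting gives Bob an expected 0.75 × 300 = 225; Alice offers that and keeps 75.
Round 1 (Bob proposes): rejecting gives Alice an expected 0.75 × 75 = 56.25. Bob offers 56.25 and keeps 300 − 56.25 = 243.75.

56.25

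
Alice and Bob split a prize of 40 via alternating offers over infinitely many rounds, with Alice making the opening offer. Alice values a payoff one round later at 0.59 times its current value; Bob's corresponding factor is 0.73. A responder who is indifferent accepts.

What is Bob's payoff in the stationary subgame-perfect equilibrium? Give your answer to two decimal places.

In a stationary SPE each proposer offers the other exactly their discounted continuation value.
If Alice keeps x when proposing and Bob keeps y when proposing, then x = 40 − 0.73y and y = 40 − 0.59x.
Solving: x = 40(1 − 0.73) / (1 − 0.59·0.73) = 10.8 / 0.5693 ≈ 18.9707.
Bob gets 40 − 18.9707 ≈ 21.0293.

21.03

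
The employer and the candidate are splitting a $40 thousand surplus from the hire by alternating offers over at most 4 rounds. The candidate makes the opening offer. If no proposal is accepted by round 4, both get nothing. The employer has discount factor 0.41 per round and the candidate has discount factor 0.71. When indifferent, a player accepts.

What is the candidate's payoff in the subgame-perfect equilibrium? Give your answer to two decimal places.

30.47

Solve by backward induction from round 4.
Round 4 (the employer proposes): rejection yields 0 for the candidate; the employer offers 0 and keeps 40.
Round 3 (the candidate proposes): the employer can get 40 next round, worth 0.41 × 40 = 16.4 now, so the candidate offers 16.4, keeping 23.6.
Round 2 (the employer proposes): the candidate can get 23.6 next round, worth 0.71 × 23.6 = 16.756 now, so the employer offers 16.756, keeping 23.244.
Round 1 (the candidate proposes): the employer can get 23.244 next round, worth 0.41 × 23.244 = 9.53004 now. The candidate offers 9.53004 and keeps 40 − 9.53004 = 30.46996.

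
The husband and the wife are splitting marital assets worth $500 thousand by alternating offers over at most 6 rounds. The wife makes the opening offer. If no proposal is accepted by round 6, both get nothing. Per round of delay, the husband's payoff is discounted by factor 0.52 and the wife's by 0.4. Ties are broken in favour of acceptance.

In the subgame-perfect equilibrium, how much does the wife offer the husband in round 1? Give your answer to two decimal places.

Round 6 (the husband proposes): rejection yields 0 for the wife; the husband offers 0 and keeps 500.
Round 5 (the wife proposes): the husband can get 500 next round, worth 0.52 × 500 = 260 now, so the wife offers 260, keeping 240.
Round 4 (the husband proposes): the wife can get 240 next round, worth 0.4 × 240 = 96 now. The husband offers 96 and keeps 500 − 96 = 404.
Round 3 (the wife proposes): the husband can get 404 next round, worth 0.52 × 404 = 210.08 now; the wife offers that and keeps 289.92.
Round 2 (the husband proposes): the wife can get 289.92 next round, worth 0.4 × 289.92 = 115.968 now. The husband offers 115.968 and keeps 500 − 115.968 = 384.032.
Round 1 (the wife proposes): the husband can get 384.032 next round, worth 0.52 × 384.032 = 199.69664 now, so the wife offers 199.69664, keeping 300.30336.

199.70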